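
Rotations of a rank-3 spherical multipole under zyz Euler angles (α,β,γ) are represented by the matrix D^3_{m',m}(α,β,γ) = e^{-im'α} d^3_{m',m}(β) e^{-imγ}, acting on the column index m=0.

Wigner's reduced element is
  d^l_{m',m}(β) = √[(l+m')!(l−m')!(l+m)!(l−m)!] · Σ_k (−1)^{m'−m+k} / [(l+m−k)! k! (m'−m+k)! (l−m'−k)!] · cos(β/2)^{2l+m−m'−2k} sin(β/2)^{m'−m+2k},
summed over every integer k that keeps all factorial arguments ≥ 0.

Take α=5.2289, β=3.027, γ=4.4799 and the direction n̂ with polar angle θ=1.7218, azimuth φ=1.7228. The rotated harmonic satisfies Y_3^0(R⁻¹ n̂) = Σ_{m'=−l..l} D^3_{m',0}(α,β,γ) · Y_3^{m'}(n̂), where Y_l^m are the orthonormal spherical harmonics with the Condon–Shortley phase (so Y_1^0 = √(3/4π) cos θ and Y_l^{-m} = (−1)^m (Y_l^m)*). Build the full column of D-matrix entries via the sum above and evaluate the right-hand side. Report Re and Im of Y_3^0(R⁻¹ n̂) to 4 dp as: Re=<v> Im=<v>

Re=-0.0489 Im=0.0000

Need the full column D^3_{m',0} for m'=−3..3 at α=5.2289, β=3.027, γ=4.4799.
cos(β/2)=0.057265, sin(β/2)=0.998359
d^3_{-3,0}: single k=3 term ⇒ +0.000836;  D = -0.000835+0.000018i
d^3_{-2,0}: k∈[2..3] ⇒ +0.000059 -0.017844 = -0.017785;  D = +0.009110+0.015275i
d^3_{-1,0}: k∈[1..3] ⇒ +0.000002 -0.001942 +0.196749 = +0.194810;  D = +0.096207-0.169396i
d^3_{0,0}: k∈[0..3] ⇒ +0.000000 -0.000096 +0.029320 -0.990194 = -0.960971;  D = -0.960971+0.000000i
d^3_{1,0}: k∈[0..2] ⇒ -0.000002 +0.001942 -0.196749 = -0.194810;  D = -0.096207-0.169396i
d^3_{2,0}: k∈[0..1] ⇒ +0.000059 -0.017844 = -0.017785;  D = +0.009110-0.015275i
d^3_{3,0}: single k=0 term ⇒ -0.000836;  D = +0.000835+0.000018i
Y_3^{m'}(θ=1.7218,φ=1.7228) and Σ D·Y over m':
  (-0.0008+0.0000i)·(+0.1775+0.3619i)  (+0.0091+0.0153i)·(+0.1434-0.0450i)  (+0.0962-0.1694i)·(+0.0429+0.2801i)  (-0.9610+0.0000i)·(+0.1621+0.0000i)  (-0.0962-0.1694i)·(-0.0429+0.2801i)  (+0.0091-0.0153i)·(+0.1434+0.0450i)  (+0.0008+0.0000i)·(-0.1775+0.3619i)
Y_3^0(R⁻¹ n̂) = -0.048912-0.000000i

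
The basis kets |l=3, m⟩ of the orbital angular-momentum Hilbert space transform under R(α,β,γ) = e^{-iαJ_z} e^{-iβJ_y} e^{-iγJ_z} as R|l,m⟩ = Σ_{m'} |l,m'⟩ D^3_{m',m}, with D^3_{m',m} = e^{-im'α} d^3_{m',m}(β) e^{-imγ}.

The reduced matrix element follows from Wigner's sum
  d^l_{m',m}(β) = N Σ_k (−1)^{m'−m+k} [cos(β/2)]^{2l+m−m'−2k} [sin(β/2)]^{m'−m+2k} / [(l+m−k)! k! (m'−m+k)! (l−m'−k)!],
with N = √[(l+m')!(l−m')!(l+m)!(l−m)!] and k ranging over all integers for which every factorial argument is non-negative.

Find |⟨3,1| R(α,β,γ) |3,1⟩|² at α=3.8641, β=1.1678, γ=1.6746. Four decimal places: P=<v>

D^3_{1,1}(3.8641,1.1678,1.6746) = e^{-i·1·3.8641}·d^3_{1,1}(1.1678)·e^{-i·1·1.6746}. Compute d first:
With c≡cos(β/2)=0.834319 and s≡sin(β/2)=0.551282, N=[24·2·24·2]^{1/2}=48.000000
The bounds max(0,m−m')=0 and min(l+m,l−m')=2 give 3 terms
  k=0: (−1)^0·48.0000/(48)·0.8343^6·0.5513^0 = +0.337282
  k=1: (−1)^1·48.0000/(6)·0.8343^4·0.5513^2 = -1.178056
  k=2: (−1)^2·48.0000/(8)·0.8343^2·0.5513^4 = +0.385754
d^3_{1,1}(1.1678) = +0.337282 -1.178056 +0.385754 = -0.455021
|D^3_{1,1}|² = |d^3_{1,1}(β)|² = (-0.455021)² = 0.207044 (the z-rotation phases have unit modulus)

P=0.2070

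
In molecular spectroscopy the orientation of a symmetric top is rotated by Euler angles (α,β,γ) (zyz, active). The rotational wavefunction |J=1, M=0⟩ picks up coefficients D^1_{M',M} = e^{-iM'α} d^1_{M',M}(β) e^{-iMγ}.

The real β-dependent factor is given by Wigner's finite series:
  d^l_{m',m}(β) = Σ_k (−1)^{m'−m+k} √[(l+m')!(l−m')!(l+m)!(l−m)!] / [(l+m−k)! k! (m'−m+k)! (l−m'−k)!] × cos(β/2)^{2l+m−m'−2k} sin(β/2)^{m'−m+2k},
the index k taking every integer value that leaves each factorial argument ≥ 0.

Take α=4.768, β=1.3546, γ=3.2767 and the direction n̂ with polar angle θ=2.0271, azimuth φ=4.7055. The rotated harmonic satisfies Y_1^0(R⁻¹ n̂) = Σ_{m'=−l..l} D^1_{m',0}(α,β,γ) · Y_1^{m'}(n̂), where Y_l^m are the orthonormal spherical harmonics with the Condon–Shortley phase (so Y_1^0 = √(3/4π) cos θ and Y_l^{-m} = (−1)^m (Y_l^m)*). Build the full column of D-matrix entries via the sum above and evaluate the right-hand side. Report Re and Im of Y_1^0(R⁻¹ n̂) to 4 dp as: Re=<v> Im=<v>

Re=0.3814 Im=0.0000

Need the full column D^1_{m',0} for m'=−1..1 at α=4.768, β=1.3546, γ=3.2767.
cos(β/2)=0.779268, sin(β/2)=0.626691
d^1_{-1,0}: single k=1 term ⇒ +0.690646;  D = +0.038388-0.689578i
d^1_{0,0}: k∈[0..1] ⇒ +0.607258 -0.392742 = +0.214516;  D = +0.214516+0.000000i
d^1_{1,0}: single k=0 term ⇒ -0.690646;  D = -0.038388-0.689578i
Y_1^{m'}(θ=2.0271,φ=4.7055) and Σ D·Y over m':
  (+0.0384-0.6896i)·(-0.0021+0.3101i)  (+0.2145+0.0000i)·(-0.2153+0.0000i)  (-0.0384-0.6896i)·(+0.0021+0.3101i)
Y_1^0(R⁻¹ n̂) = +0.381381+0.000000i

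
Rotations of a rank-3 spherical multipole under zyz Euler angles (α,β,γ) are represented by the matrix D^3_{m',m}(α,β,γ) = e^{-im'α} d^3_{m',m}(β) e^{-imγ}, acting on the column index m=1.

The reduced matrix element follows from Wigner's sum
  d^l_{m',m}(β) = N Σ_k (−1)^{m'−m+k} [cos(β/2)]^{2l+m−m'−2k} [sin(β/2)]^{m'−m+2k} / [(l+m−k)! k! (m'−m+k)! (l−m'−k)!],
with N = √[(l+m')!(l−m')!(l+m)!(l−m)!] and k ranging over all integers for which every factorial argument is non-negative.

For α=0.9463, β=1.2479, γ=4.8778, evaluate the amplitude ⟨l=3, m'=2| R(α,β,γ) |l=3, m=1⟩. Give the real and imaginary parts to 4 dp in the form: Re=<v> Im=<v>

First d^3_{2,1}(β=1.2479), then the phase factors e^{-i(2)α} and e^{-i(1)γ}:
c=cos(1.2479/2)=0.811577, s=sin(1.2479/2)=0.584245; N=√[120·1·24·2]=75.894664
k∈{0,1} keeps every argument non-negative
  k=0: (−1)^1·75.8947/(24)·0.8116^5·0.5842^1 = -0.650495
  k=1: (−1)^2·75.8947/(12)·0.8116^3·0.5842^3 = +0.674226
d^3_{2,1}(1.2479) = -0.650495 +0.674226 = +0.023730
Phases: e^{-i·(2)·0.9463}=-0.316278-0.948666i, e^{-i·(1)·4.8778}=+0.164658+0.986351i ⇒ D=+0.020969-0.011110i

Re=0.0210 Im=-0.0111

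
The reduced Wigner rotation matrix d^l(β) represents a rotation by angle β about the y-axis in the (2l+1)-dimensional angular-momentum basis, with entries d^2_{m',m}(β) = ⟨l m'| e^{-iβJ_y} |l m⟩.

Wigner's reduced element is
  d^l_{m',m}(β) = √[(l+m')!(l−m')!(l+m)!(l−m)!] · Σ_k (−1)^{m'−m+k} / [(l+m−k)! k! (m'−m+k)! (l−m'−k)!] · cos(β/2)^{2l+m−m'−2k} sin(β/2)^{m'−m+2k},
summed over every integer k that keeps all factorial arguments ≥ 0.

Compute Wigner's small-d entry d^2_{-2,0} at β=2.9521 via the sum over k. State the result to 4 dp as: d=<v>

d^2_{-2,0}(β=2.9521) via Wigner's sum:
c=cos(2.9521/2)=0.094605, s=sin(2.9521/2)=0.995515; N=√[1·24·2·2]=9.797959
k: max(0,(0)−(-2))=2 … min(2+(0),2−(-2))=2
  k=2: (−1)^0·9.7980/(4)·0.0946^2·0.9955^2 = +0.021727
d^2_{-2,0}(2.9521) = +0.021727

d=0.0217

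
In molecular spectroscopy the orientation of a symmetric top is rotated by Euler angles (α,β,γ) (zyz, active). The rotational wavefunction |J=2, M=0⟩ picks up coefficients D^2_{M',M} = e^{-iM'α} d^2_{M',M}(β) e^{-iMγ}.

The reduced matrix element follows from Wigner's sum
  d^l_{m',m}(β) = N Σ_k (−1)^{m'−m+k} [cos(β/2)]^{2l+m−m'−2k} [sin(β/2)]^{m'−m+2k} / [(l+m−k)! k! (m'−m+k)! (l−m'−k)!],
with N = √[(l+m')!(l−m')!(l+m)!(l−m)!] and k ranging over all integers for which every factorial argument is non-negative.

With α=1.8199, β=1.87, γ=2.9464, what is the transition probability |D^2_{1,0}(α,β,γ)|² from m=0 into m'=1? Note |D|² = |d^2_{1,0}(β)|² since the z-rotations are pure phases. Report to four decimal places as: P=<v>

D^2_{1,0}(1.8199,1.87,2.9464) = e^{-i·1·1.8199}·d^2_{1,0}(1.87)·e^{-i·0·2.9464}. Compute d first:
With c≡cos(β/2)=0.593818 and s≡sin(β/2)=0.804599, N=[6·1·2·2]^{1/2}=4.898979
k∈{0,1} keeps every argument non-negative
  k=0: (−1)^1·4.8990/(2)·0.5938^3·0.8046^1 = -0.412683
  k=1: (−1)^2·4.8990/(2)·0.5938^1·0.8046^3 = +0.757649
d^2_{1,0}(1.87) = -0.412683 +0.757649 = +0.344966
|D^2_{1,0}|² = |d^2_{1,0}(β)|² = (+0.344966)² = 0.119002 (the z-rotation phases have unit modulus)

P=0.1190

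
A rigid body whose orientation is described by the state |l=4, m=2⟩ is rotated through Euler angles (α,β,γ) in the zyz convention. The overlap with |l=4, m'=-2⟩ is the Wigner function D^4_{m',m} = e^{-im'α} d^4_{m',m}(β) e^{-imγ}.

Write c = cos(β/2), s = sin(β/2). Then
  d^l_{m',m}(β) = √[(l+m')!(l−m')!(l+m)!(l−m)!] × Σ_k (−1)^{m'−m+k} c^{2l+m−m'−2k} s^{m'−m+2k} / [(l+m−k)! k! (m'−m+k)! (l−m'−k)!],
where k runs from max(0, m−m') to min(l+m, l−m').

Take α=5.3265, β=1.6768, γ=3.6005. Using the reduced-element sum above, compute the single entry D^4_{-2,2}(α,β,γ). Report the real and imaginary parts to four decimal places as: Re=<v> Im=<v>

D^4_{-2,2}(5.3265,1.6768,3.6005) = e^{-i·-2·5.3265}·d^4_{-2,2}(1.6768)·e^{-i·2·3.6005}. Compute d first:
c=cos(1.6768/2)=0.668653, s=sin(1.6768/2)=0.743574; N=√[2·720·720·2]=1440.000000
k: max(0,(2)−(-2))=4 … min(4+(2),4−(-2))=6
  k=4: (−1)^0·1440.0000/(96)·0.6687^4·0.7436^4 = +0.916627
  k=5: (−1)^1·1440.0000/(120)·0.6687^2·0.7436^6 = -0.906837
  k=6: (−1)^2·1440.0000/(1440)·0.6687^0·0.7436^8 = +0.093453
d^4_{-2,2}(1.6768) = +0.916627 -0.906837 +0.093453 = +0.103243
D = (-0.335913-0.941893i)·(+0.103243)·(+0.607557-0.794276i) = -0.098309-0.031535i

Re=-0.0983 Im=-0.0315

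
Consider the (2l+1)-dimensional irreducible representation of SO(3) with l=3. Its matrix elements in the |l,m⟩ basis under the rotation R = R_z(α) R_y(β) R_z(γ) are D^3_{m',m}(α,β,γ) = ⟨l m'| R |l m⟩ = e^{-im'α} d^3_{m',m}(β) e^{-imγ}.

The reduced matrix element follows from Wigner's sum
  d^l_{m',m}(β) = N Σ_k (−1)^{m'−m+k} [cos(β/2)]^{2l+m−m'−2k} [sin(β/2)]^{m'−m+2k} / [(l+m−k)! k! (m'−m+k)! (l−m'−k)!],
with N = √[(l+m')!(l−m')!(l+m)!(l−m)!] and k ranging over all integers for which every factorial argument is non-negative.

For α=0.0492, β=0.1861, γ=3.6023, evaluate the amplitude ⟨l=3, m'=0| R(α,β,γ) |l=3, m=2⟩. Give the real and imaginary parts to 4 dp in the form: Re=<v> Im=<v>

Re=0.0279 Im=-0.0367

Split into d^3_{0,2}(β=0.1861) × two z-phases.
With c≡cos(β/2)=0.995674 and s≡sin(β/2)=0.092916, N=[6·6·120·1]^{1/2}=65.726707
Admissible k: 2..3 (factorial args all ≥0)
  k=2: (−1)^0·65.7267/(12)·0.9957^4·0.0929^2 = +0.046474
  k=3: (−1)^1·65.7267/(12)·0.9957^2·0.0929^4 = -0.000405
d^3_{0,2}(0.1861) = +0.046474 -0.000405 = +0.046069
Phases: e^{-i·(0)·0.0492}=+1.000000+0.000000i, e^{-i·(2)·3.6023}=+0.604694-0.796458i ⇒ D=+0.027858-0.036692i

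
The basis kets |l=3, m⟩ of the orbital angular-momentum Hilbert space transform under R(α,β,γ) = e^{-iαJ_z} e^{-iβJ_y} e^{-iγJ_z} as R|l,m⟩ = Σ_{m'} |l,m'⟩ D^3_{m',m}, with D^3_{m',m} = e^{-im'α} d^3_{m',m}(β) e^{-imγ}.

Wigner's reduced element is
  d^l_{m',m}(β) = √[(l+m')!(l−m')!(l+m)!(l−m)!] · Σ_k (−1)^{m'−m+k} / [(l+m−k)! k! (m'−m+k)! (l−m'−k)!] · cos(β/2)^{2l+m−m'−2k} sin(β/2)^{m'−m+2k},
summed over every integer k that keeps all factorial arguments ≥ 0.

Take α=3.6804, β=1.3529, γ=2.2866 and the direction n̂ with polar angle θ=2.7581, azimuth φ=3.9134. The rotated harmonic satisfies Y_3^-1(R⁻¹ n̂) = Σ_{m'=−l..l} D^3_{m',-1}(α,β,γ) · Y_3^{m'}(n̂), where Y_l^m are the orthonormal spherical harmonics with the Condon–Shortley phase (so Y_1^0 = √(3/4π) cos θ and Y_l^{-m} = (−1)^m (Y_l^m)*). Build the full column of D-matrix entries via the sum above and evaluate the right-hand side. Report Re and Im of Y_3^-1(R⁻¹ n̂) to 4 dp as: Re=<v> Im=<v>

Re=0.1651 Im=-0.2273

Need the full column D^3_{m',-1} for m'=−3..3 at α=3.6804, β=1.3529, γ=2.2866.
cos(β/2)=0.779800, sin(β/2)=0.626029
d^3_{-3,-1}: single k=2 term ⇒ +0.561264;  D = +0.406271+0.387248i
d^3_{-2,-1}: k∈[1..2] ⇒ +0.570835 -0.735804 = -0.164970;  D = +0.160899+0.036423i
d^3_{-1,-1}: k∈[0..2] ⇒ +0.224853 -1.159342 +0.560396 = -0.374093;  D = -0.355548+0.116322i
d^3_{0,-1}: k∈[0..2] ⇒ -0.625318 +1.209050 -0.259744 = +0.323988;  D = -0.212609+0.244471i
d^3_{1,-1}: k∈[0..2] ⇒ +0.869506 -0.747194 +0.060196 = +0.182508;  D = +0.032135-0.179657i
d^3_{2,-1}: k∈[0..1] ⇒ -0.735804 +0.237112 = -0.498692;  D = -0.176521-0.466405i
d^3_{3,-1}: single k=0 term ⇒ +0.361734;  D = -0.283495-0.224682i
Y_3^{m'}(θ=2.7581,φ=3.9134) and Σ D·Y over m':
  (+0.4063+0.3872i)·(+0.0148+0.0161i)  (+0.1609+0.0364i)·(-0.0036+0.1326i)  (-0.3555+0.1163i)·(-0.2860+0.2783i)  (-0.2126+0.2445i)·(-0.4499+0.0000i)  (+0.0321-0.1797i)·(+0.2860+0.2783i)  (-0.1765-0.4664i)·(-0.0036-0.1326i)  (-0.2835-0.2247i)·(-0.0148+0.0161i)
Y_3^-1(R⁻¹ n̂) = +0.165114-0.227296i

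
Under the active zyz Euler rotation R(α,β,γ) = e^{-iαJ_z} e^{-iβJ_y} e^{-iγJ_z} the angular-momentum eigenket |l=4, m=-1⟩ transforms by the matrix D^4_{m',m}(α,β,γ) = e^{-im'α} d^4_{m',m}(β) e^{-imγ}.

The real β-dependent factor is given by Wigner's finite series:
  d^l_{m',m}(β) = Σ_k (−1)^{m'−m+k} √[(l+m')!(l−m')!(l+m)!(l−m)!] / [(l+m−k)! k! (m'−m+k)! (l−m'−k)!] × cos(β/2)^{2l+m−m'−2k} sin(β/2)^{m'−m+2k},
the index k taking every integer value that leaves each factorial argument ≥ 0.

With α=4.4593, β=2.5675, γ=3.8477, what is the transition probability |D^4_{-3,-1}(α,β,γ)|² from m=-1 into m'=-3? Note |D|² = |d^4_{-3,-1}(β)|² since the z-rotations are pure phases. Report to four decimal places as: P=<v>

P=0.0046

First d^4_{-3,-1}(β=2.5675), then the phase factors e^{-i(-3)α} and e^{-i(-1)γ}:
c=cos(2.5675/2)=0.283121, s=sin(2.5675/2)=0.959084; N=√[1·5040·6·120]=1904.940944
k∈{2,3} keeps every argument non-negative
  k=2: (−1)^0·1904.9409/(240)·0.2831^6·0.9591^2 = +0.003760
  k=3: (−1)^1·1904.9409/(144)·0.2831^4·0.9591^4 = -0.071917
d^4_{-3,-1}(2.5675) = +0.003760 -0.071917 = -0.068157
|D^4_{-3,-1}|² = |d^4_{-3,-1}(β)|² = (-0.068157)² = 0.004645 (the z-rotation phases have unit modulus)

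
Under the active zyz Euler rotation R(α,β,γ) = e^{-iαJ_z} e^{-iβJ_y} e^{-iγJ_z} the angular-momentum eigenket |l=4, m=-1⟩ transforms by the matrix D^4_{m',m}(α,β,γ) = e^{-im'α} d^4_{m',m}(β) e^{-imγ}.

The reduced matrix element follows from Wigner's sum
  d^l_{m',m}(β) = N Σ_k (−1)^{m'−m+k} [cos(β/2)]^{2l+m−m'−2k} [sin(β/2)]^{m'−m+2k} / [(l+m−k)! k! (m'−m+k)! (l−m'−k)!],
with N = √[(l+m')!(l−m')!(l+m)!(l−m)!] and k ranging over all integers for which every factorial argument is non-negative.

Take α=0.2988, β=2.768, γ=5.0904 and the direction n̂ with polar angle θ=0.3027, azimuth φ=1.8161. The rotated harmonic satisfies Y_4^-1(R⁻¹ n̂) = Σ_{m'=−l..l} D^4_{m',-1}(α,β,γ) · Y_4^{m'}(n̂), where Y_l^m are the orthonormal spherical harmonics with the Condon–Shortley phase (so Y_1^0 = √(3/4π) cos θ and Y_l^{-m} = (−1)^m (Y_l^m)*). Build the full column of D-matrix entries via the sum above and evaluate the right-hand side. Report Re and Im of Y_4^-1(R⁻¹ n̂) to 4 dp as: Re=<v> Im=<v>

Re=0.4214 Im=-0.2336

Need the full column D^4_{m',-1} for m'=−4..4 at α=0.2988, β=2.768, γ=5.0904.
cos(β/2)=0.185712, sin(β/2)=0.982604
d^4_{-4,-1}: single k=3 term ⇒ +0.001568;  D = +0.001568+0.000004i
d^4_{-3,-1}: k∈[2..3] ⇒ +0.000314 -0.014669 = -0.014354;  D = -0.013728+0.004192i
d^4_{-2,-1}: k∈[1..3] ⇒ +0.000032 -0.004446 +0.082971 = +0.078557;  D = +0.065049-0.044044i
d^4_{-1,-1}: k∈[0..3] ⇒ +0.000001 -0.000594 +0.033266 -0.310421 = -0.277748;  D = -0.173957+0.216525i
d^4_{0,-1}: k∈[0..3] ⇒ -0.000033 +0.005623 -0.157427 +0.734523 = +0.582686;  D = +0.215053-0.541548i
d^4_{1,-1}: k∈[0..3] ⇒ +0.000396 -0.033266 +0.465632 -0.869019 = -0.436256;  D = -0.034520+0.434888i
d^4_{2,-1}: k∈[0..2] ⇒ -0.002964 +0.124457 -0.696829 = -0.575336;  D = +0.125325+0.561521i
d^4_{3,-1}: k∈[0..1] ⇒ +0.014669 -0.246389 = -0.231720;  D = +0.114813+0.201277i
d^4_{4,-1}: single k=0 term ⇒ -0.043904;  D = +0.032016+0.030043i
Y_4^{m'}(θ=0.3027,φ=1.8161) and Σ D·Y over m':
  (+0.0016+0.0000i)·(+0.0019-0.0029i)  (-0.0137+0.0042i)·(+0.0212+0.0235i)  (+0.0650-0.0440i)·(-0.1410+0.0753i)  (-0.1740+0.2165i)·(-0.1104-0.4411i)  (+0.2151-0.5415i)·(+0.4995+0.0000i)  (-0.0345+0.4349i)·(+0.1104-0.4411i)  (+0.1253+0.5615i)·(-0.1410-0.0753i)  (+0.1148+0.2013i)·(-0.0212+0.0235i)  (+0.0320+0.0300i)·(+0.0019+0.0029i)
Y_4^-1(R⁻¹ n̂) = +0.421360-0.233611i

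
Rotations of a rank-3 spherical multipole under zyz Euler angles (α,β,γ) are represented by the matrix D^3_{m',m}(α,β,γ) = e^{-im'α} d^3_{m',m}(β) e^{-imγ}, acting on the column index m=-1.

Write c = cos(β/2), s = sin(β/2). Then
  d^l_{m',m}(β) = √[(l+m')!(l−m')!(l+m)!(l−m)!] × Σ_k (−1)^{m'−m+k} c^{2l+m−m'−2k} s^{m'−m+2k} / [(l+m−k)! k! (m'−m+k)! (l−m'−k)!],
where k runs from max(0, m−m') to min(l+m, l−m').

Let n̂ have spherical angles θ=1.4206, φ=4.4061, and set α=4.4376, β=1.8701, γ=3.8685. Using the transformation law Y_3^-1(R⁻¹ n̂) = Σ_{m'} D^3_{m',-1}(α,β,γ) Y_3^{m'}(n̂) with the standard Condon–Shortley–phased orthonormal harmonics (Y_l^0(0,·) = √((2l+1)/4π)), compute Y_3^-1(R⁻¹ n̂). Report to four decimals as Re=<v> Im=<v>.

Need the full column D^3_{m',-1} for m'=−3..3 at α=4.4376, β=1.8701, γ=3.8685.
cos(β/2)=0.593778, sin(β/2)=0.804629
d^3_{-3,-1}: single k=2 term ⇒ +0.311698;  D = -0.030330-0.310219i
d^3_{-2,-1}: k∈[1..2] ⇒ +0.187809 -0.689746 = -0.501937;  D = -0.494066-0.088542i
d^3_{-1,-1}: k∈[0..2] ⇒ +0.043827 -0.643840 +0.886711 = +0.286698;  D = -0.125250+0.257892i
d^3_{0,-1}: k∈[0..2] ⇒ -0.205735 +1.133369 -0.693733 = +0.233901;  D = -0.174778-0.155442i
d^3_{1,-1}: k∈[0..2] ⇒ +0.482880 -1.182281 +0.271377 = -0.428024;  D = -0.360561+0.230651i
d^3_{2,-1}: k∈[0..1] ⇒ -0.689746 +0.633289 = -0.056457;  D = -0.016377-0.054030i
d^3_{3,-1}: single k=0 term ⇒ +0.572369;  D = -0.572260+0.011173i
Y_3^{m'}(θ=1.4206,φ=4.4061) and Σ D·Y over m':
  (-0.0303-0.3102i)·(+0.3206-0.2447i)  (-0.4941-0.0885i)·(-0.1223-0.0860i)  (-0.1253+0.2579i)·(+0.0856-0.2706i)  (-0.1748-0.1554i)·(-0.1613+0.0000i)  (-0.3606+0.2307i)·(-0.0856-0.2706i)  (-0.0164-0.0540i)·(-0.1223+0.0860i)  (-0.5723+0.0112i)·(-0.3206-0.2447i)
Y_3^-1(R⁻¹ n̂) = +0.340530+0.261753i

Re=0.3405 Im=0.2618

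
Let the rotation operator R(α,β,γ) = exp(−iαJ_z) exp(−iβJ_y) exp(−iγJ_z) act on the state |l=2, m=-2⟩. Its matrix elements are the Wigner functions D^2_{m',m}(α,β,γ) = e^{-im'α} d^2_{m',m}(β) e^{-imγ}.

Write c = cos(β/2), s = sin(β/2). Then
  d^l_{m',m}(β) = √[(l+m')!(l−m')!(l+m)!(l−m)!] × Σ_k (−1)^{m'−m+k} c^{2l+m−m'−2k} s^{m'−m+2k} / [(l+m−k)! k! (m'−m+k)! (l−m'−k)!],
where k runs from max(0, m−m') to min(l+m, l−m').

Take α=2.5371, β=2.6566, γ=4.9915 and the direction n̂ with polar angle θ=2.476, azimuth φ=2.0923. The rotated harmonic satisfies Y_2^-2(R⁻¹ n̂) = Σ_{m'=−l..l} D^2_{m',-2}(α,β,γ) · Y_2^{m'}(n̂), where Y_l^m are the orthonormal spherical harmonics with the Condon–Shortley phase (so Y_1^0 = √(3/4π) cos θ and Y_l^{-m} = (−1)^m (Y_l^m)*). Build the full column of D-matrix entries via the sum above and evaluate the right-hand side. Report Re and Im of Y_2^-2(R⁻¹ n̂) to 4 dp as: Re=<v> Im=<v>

Re=0.0041 Im=0.0332

Need the full column D^2_{m',-2} for m'=−2..2 at α=2.5371, β=2.6566, γ=4.9915.
cos(β/2)=0.240127, sin(β/2)=0.970742
d^2_{-2,-2}: single k=0 term ⇒ +0.003325;  D = -0.002645+0.002014i
d^2_{-1,-2}: single k=0 term ⇒ -0.026882;  D = -0.026853+0.001243i
d^2_{0,-2}: single k=0 term ⇒ +0.133096;  D = -0.112891-0.070498i
d^2_{1,-2}: single k=0 term ⇒ -0.439320;  D = -0.174344-0.403245i
d^2_{2,-2}: single k=0 term ⇒ +0.888003;  D = +0.173294-0.870930i
Y_2^{m'}(θ=2.476,φ=2.0923) and Σ D·Y over m':
  (-0.0026+0.0020i)·(-0.0742+0.1273i)  (-0.0269+0.0012i)·(+0.1869+0.3254i)  (-0.1129-0.0705i)·(+0.2700+0.0000i)  (-0.1743-0.4032i)·(-0.1869+0.3254i)  (+0.1733-0.8709i)·(-0.0742-0.1273i)
Y_2^-2(R⁻¹ n̂) = +0.004142+0.033191i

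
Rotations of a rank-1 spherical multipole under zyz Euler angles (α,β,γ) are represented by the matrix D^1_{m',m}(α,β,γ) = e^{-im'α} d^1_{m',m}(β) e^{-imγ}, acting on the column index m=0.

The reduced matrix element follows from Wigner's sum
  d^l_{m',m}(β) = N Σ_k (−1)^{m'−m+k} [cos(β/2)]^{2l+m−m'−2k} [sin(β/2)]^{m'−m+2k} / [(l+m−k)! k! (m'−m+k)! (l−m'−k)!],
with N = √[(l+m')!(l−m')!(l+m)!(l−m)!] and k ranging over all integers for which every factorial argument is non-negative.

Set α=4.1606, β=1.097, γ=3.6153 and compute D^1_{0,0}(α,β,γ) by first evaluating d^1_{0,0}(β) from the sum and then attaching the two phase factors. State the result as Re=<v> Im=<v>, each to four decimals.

Re=0.4563 Im=0.0000

Split into d^1_{0,0}(β=1.097) × two z-phases.
c=cos(1.097/2)=0.853308, s=sin(1.097/2)=0.521408; N=√[1·1·1·1]=1.000000
The bounds max(0,m−m')=0 and min(l+m,l−m')=1 give 2 terms
  k=0: (−1)^0·1.0000/(1)·0.8533^2·0.5214^0 = +0.728134
  k=1: (−1)^1·1.0000/(1)·0.8533^0·0.5214^2 = -0.271866
d^1_{0,0}(1.097) = +0.728134 -0.271866 = +0.456268
Attach z-rotation phases: D = e^{-i(0)(4.1606)}·(+0.456268)·e^{-i(0)(3.6153)} = +0.456268+0.000000i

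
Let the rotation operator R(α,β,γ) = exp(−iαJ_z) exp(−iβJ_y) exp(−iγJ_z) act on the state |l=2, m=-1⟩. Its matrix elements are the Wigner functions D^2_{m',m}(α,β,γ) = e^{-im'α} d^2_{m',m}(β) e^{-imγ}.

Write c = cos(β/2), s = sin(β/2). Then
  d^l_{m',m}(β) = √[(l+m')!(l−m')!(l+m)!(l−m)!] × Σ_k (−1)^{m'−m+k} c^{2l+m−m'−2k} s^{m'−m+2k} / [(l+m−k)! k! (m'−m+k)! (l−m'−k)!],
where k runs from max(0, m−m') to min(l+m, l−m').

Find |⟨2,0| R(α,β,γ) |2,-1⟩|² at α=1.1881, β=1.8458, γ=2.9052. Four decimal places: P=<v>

P=0.1025

D^2_{0,-1}(1.1881,1.8458,2.9052) = e^{-i·0·1.1881}·d^2_{0,-1}(1.8458)·e^{-i·-1·2.9052}. Compute d first:
c=cos(1.8458/2)=0.603510, s=sin(1.8458/2)=0.797355; N=√[2·2·1·6]=4.898979
k∈{0,1} keeps every argument non-negative
  k=0: (−1)^1·4.8990/(2)·0.6035^3·0.7974^1 = -0.429321
  k=1: (−1)^2·4.8990/(2)·0.6035^1·0.7974^3 = +0.749404
d^2_{0,-1}(1.8458) = -0.429321 +0.749404 = +0.320083
|D^2_{0,-1}|² = |d^2_{0,-1}(β)|² = (+0.320083)² = 0.102453 (the z-rotation phases have unit modulus)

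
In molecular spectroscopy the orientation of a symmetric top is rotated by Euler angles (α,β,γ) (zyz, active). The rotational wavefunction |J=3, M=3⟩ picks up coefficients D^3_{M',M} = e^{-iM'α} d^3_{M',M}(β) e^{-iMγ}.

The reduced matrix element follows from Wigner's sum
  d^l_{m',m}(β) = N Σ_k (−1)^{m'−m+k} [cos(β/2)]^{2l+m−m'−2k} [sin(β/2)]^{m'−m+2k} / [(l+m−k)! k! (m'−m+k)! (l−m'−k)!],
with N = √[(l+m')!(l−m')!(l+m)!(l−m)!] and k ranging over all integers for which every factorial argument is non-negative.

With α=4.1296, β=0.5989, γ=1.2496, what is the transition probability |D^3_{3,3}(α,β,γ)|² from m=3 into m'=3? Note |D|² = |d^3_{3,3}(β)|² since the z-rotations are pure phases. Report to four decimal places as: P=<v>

Split into d^3_{3,3}(β=0.5989) × two z-phases.
Half-angle: c=0.955499, s=0.294995. N=√(720·1·720·1)=720.000000
The bounds max(0,m−m')=0 and min(l+m,l−m')=0 give 1 term
  k=0: (−1)^0·720.0000/(720)·0.9555^6·0.2950^0 = +0.760994
d^3_{3,3}(0.5989) = +0.760994
|D^3_{3,3}|² = |d^3_{3,3}(β)|² = (+0.760994)² = 0.579112 (the z-rotation phases have unit modulus)

P=0.5791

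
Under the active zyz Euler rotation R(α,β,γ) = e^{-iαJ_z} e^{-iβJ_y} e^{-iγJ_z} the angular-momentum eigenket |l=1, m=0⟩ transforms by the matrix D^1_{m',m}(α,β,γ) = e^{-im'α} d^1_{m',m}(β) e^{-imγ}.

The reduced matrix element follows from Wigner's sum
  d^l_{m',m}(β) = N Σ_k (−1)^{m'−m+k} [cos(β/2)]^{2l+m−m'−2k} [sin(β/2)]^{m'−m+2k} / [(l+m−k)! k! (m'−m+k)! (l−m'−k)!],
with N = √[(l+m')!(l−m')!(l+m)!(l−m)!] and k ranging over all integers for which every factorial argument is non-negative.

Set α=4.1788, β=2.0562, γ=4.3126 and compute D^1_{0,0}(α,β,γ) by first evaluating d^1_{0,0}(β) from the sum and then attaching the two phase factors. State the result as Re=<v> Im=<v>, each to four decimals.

First d^1_{0,0}(β=2.0562), then the phase factors e^{-i(0)α} and e^{-i(0)γ}:
With c≡cos(β/2)=0.516447 and s≡sin(β/2)=0.856319, N=[1·1·1·1]^{1/2}=1.000000
k: max(0,(0)−(0))=0 … min(1+(0),1−(0))=1
  k=0: (−1)^0·1.0000/(1)·0.5164^2·0.8563^0 = +0.266717
  k=1: (−1)^1·1.0000/(1)·0.5164^0·0.8563^2 = -0.733283
d^1_{0,0}(2.0562) = +0.266717 -0.733283 = -0.466565
Attach z-rotation phases: D = e^{-i(0)(4.1788)}·(-0.466565)·e^{-i(0)(4.3126)} = -0.466565+0.000000i

Re=-0.4666 Im=0.0000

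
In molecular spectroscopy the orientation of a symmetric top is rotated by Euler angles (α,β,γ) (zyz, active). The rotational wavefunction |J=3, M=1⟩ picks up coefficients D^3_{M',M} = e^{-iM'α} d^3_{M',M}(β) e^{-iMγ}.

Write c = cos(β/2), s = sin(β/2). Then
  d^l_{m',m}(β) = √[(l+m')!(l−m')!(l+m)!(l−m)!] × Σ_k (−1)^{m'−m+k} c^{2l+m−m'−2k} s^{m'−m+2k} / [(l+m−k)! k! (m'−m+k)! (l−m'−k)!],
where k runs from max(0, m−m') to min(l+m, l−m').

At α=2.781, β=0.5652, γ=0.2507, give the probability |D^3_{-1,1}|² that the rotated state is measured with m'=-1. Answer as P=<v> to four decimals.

D^3_{-1,1}(2.781,0.5652,0.2507) = e^{-i·-1·2.781}·d^3_{-1,1}(0.5652)·e^{-i·1·0.2507}. Compute d first:
c=cos(0.5652/2)=0.960334, s=sin(0.5652/2)=0.278853; N=√[2·24·24·2]=48.000000
Admissible k: 2..4 (factorial args all ≥0)
  k=2: (−1)^0·48.0000/(8)·0.9603^4·0.2789^2 = +0.396819
  k=3: (−1)^1·48.0000/(6)·0.9603^2·0.2789^4 = -0.044611
  k=4: (−1)^2·48.0000/(48)·0.9603^0·0.2789^6 = +0.000470
d^3_{-1,1}(0.5652) = +0.396819 -0.044611 +0.000470 = +0.352678
|D^3_{-1,1}|² = |d^3_{-1,1}(β)|² = (+0.352678)² = 0.124382 (the z-rotation phases have unit modulus)

P=0.1244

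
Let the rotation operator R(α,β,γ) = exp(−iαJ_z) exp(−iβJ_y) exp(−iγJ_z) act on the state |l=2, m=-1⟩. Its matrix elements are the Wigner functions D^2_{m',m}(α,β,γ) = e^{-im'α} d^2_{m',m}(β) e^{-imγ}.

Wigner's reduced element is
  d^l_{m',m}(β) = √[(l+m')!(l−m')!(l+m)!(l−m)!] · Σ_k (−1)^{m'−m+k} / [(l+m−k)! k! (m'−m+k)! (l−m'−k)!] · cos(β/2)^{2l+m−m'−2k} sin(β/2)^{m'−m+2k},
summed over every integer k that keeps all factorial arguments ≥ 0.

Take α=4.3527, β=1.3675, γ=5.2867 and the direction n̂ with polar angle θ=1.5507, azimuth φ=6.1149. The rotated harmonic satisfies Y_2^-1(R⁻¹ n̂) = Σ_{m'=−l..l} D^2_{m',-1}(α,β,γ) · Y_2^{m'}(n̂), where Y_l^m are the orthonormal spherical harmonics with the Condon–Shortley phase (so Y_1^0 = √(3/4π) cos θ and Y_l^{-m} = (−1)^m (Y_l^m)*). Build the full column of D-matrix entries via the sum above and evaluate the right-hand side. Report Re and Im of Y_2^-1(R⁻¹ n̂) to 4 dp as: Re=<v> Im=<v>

Re=0.1205 Im=0.0682

Need the full column D^2_{m',-1} for m'=−2..2 at α=4.3527, β=1.3675, γ=5.2867.
cos(β/2)=0.775209, sin(β/2)=0.631704
d^2_{-2,-1}: single k=1 term ⇒ +0.588574;  D = +0.085083+0.582391i
d^2_{-1,-1}: k∈[0..1] ⇒ +0.361140 -0.719428 = -0.358287;  D = +0.350067+0.076307i
d^2_{0,-1}: k∈[0..1] ⇒ -0.720853 +0.478670 = -0.242182;  D = -0.131567+0.203328i
d^2_{1,-1}: k∈[0..1] ⇒ +0.719428 -0.159241 = +0.560186;  D = +0.333099+0.450392i
d^2_{2,-1}: single k=0 term ⇒ -0.390833;  D = +0.375923-0.106922i
Y_2^{m'}(θ=1.5507,φ=6.1149) and Σ D·Y over m':
  (+0.0851+0.5824i)·(+0.3645+0.1275i)  (+0.3501+0.0763i)·(+0.0153+0.0026i)  (-0.1316+0.2033i)·(-0.3150+0.0000i)  (+0.3331+0.4504i)·(-0.0153+0.0026i)  (+0.3759-0.1069i)·(+0.3645-0.1275i)
Y_2^-1(R⁻¹ n̂) = +0.120452+0.068202i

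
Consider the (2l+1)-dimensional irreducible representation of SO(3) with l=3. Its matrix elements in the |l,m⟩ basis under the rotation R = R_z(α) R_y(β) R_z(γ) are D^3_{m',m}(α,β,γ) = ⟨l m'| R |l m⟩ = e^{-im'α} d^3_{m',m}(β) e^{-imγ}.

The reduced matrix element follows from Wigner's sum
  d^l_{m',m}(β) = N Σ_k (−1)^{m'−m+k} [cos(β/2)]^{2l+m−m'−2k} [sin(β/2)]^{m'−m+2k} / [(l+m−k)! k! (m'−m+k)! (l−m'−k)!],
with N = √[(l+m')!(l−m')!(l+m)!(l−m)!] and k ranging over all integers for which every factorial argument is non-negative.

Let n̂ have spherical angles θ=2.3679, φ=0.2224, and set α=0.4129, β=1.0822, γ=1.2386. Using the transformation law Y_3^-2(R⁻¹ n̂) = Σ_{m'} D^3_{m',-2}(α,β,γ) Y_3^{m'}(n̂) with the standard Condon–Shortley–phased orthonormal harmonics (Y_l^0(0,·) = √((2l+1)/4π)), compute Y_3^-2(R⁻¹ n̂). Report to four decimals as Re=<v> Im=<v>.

Need the full column D^3_{m',-2} for m'=−3..3 at α=0.4129, β=1.0822, γ=1.2386.
cos(β/2)=0.857143, sin(β/2)=0.515079
d^3_{-3,-2}: single k=1 term ⇒ +0.583734;  D = -0.490085-0.317116i
d^3_{-2,-2}: k∈[0..1] ⇒ +0.396569 -0.716028 = -0.319460;  D = +0.315307+0.051340i
d^3_{-1,-2}: k∈[0..1] ⇒ -0.753597 +0.544266 = -0.209331;  D = +0.202746-0.052092i
d^3_{0,-2}: k∈[0..1] ⇒ +0.784370 -0.283245 = +0.501125;  D = -0.394531+0.308984i
d^3_{1,-2}: k∈[0..1] ⇒ -0.544266 +0.098270 = -0.445996;  D = +0.211275-0.392779i
d^3_{2,-2}: k∈[0..1] ⇒ +0.258566 -0.018674 = +0.239892;  D = -0.019315+0.239113i
d^3_{3,-2}: single k=0 term ⇒ -0.076120;  D = -0.024831-0.071956i
Y_3^{m'}(θ=2.3679,φ=0.2224) and Σ D·Y over m':
  (-0.4901-0.3171i)·(+0.1118-0.0881i)  (+0.3153+0.0513i)·(-0.3222+0.1536i)  (+0.2027-0.0521i)·(+0.3433-0.0776i)  (-0.3945+0.3090i)·(+0.1179+0.0000i)  (+0.2113-0.3928i)·(-0.3433-0.0776i)  (-0.0193+0.2391i)·(-0.3222-0.1536i)  (-0.0248-0.0720i)·(-0.1118-0.0881i)
Y_3^-2(R⁻¹ n̂) = -0.236804+0.096973i

Re=-0.2368 Im=0.0970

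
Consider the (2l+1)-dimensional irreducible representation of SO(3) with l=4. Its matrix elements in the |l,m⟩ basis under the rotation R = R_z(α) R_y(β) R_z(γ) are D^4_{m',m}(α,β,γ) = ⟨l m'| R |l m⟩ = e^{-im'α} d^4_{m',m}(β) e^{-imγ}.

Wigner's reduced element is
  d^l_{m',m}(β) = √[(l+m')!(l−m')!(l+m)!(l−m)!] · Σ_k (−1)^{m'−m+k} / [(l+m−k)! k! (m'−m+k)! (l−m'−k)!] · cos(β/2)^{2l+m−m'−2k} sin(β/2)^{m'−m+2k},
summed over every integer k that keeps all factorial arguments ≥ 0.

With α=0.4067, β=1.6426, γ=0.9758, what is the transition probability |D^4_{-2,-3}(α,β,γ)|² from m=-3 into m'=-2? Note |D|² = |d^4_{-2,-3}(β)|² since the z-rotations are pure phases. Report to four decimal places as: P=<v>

D^4_{-2,-3}(0.4067,1.6426,0.9758) = e^{-i·-2·0.4067}·d^4_{-2,-3}(1.6426)·e^{-i·-3·0.9758}. Compute d first:
c=cos(1.6426/2)=0.681270, s=sin(1.6426/2)=0.732032; N=√[2·720·1·5040]=2693.993318
Admissible k: 0..1 (factorial args all ≥0)
  k=0: (−1)^1·2693.9933/(720)·0.6813^7·0.7320^1 = -0.186565
  k=1: (−1)^2·2693.9933/(240)·0.6813^5·0.7320^3 = +0.646208
d^4_{-2,-3}(1.6426) = -0.186565 +0.646208 = +0.459643
|D^4_{-2,-3}|² = |d^4_{-2,-3}(β)|² = (+0.459643)² = 0.211272 (the z-rotation phases have unit modulus)

P=0.2113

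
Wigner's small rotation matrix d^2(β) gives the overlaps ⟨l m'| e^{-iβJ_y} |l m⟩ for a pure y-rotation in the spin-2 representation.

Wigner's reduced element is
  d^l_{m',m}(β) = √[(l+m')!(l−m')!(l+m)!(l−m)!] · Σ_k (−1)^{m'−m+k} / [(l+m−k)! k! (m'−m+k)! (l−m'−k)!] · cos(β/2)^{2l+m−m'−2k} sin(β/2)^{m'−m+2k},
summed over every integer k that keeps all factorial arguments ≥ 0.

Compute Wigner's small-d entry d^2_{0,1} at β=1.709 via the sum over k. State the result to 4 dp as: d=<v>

d^2_{0,1}(β=1.709) via Wigner's sum:
c=cos(1.709/2)=0.656596, s=sin(1.709/2)=0.754243; N=√[2·2·6·1]=4.898979
k: max(0,(1)−(0))=1 … min(2+(1),2−(0))=2
  k=1: (−1)^0·4.8990/(2)·0.6566^3·0.7542^1 = +0.522975
  k=2: (−1)^1·4.8990/(2)·0.6566^1·0.7542^3 = -0.690092
d^2_{0,1}(1.709) = +0.522975 -0.690092 = -0.167117

d=-0.1671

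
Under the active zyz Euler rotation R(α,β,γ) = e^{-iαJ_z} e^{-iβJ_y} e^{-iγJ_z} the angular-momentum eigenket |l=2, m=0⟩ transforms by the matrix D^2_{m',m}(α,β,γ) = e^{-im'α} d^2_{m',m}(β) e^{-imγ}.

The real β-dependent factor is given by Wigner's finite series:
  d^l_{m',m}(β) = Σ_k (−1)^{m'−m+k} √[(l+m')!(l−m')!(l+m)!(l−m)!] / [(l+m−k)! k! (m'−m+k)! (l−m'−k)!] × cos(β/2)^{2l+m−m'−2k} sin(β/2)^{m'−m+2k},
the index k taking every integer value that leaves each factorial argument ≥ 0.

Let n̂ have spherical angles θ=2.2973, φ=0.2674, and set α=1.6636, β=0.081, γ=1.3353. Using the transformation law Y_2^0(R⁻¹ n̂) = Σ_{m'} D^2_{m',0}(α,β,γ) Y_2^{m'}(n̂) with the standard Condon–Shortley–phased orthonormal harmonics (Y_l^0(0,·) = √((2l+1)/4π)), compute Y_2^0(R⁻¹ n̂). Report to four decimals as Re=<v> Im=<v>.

Need the full column D^2_{m',0} for m'=−2..2 at α=1.6636, β=0.081, γ=1.3353.
cos(β/2)=0.999180, sin(β/2)=0.040489
d^2_{-2,0}: single k=2 term ⇒ +0.004009;  D = -0.003940-0.000740i
d^2_{-1,0}: k∈[1..2] ⇒ +0.098933 -0.000162 = +0.098771;  D = -0.009153+0.098346i
d^2_{0,0}: k∈[0..2] ⇒ +0.996724 -0.006547 +0.000003 = +0.990180;  D = +0.990180+0.000000i
d^2_{1,0}: k∈[0..1] ⇒ -0.098933 +0.000162 = -0.098771;  D = +0.009153+0.098346i
d^2_{2,0}: single k=0 term ⇒ +0.004009;  D = -0.003940+0.000740i
Y_2^{m'}(θ=2.2973,φ=0.2674) and Σ D·Y over m':
  (-0.0039-0.0007i)·(+0.1857-0.1100i)  (-0.0092+0.0983i)·(-0.3700+0.1014i)  (+0.9902+0.0000i)·(+0.1021+0.0000i)  (+0.0092+0.0983i)·(+0.3700+0.1014i)  (-0.0039+0.0007i)·(+0.1857+0.1100i)
Y_2^0(R⁻¹ n̂) = +0.086308-0.000000i

Re=0.0863 Im=0.0000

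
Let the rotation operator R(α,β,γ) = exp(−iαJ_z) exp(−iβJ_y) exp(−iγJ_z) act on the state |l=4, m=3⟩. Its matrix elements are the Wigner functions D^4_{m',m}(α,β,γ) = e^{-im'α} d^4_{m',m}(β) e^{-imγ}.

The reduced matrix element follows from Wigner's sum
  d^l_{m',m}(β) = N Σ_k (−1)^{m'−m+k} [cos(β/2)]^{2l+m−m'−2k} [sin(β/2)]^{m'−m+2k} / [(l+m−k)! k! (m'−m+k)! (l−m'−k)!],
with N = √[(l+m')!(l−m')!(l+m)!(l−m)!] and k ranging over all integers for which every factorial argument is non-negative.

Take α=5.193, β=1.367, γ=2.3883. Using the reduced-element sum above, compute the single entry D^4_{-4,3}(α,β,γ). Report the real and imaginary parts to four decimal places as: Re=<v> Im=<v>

D^4_{-4,3}(5.193,1.367,2.3883) = e^{-i·-4·5.193}·d^4_{-4,3}(1.367)·e^{-i·3·2.3883}. Compute d first:
c=cos(1.367/2)=0.775367, s=sin(1.367/2)=0.631511; N=√[1·40320·5040·1]=14255.272709
k: max(0,(3)−(-4))=7 … min(4+(3),4−(-4))=7
  k=7: (−1)^0·14255.2727/(5040)·0.7754^1·0.6315^7 = +0.087845
d^4_{-4,3}(1.367) = +0.087845
Phases: e^{-i·(-4)·5.193}=-0.344445+0.938806i, e^{-i·(3)·2.3883}=+0.635829-0.771830i ⇒ D=+0.044414+0.075790i

Re=0.0444 Im=0.0758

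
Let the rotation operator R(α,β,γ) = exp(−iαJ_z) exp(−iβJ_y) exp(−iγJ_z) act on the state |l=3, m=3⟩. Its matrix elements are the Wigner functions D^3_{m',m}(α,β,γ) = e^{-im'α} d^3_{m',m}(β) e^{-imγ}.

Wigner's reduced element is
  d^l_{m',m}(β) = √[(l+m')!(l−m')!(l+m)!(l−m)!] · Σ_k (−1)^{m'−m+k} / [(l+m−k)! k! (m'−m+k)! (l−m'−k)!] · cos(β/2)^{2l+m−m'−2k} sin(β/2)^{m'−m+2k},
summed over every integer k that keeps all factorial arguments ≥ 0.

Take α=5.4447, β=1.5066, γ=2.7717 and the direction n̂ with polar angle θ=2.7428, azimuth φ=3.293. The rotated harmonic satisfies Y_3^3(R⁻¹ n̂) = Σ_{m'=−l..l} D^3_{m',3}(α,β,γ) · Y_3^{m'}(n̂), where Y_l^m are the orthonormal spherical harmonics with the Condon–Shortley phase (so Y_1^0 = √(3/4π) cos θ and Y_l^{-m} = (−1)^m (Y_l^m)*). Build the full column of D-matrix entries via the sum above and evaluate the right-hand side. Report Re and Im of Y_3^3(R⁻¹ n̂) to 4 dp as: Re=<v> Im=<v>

Re=0.3707 Im=0.0288

Need the full column D^3_{m',3} for m'=−3..3 at α=5.4447, β=1.5066, γ=2.7717.
cos(β/2)=0.729435, sin(β/2)=0.684050
d^3_{-3,3}: single k=6 term ⇒ +0.102453;  D = -0.016830+0.101061i
d^3_{-2,3}: single k=5 term ⇒ +0.267609;  D = -0.225690+0.143800i
d^3_{-1,3}: single k=4 term ⇒ +0.451201;  D = -0.434710-0.120868i
d^3_{0,3}: single k=3 term ⇒ +0.555570;  D = -0.247201-0.497543i
d^3_{1,3}: single k=2 term ⇒ +0.513060;  D = +0.189049-0.476960i
d^3_{2,3}: single k=1 term ⇒ +0.346017;  D = +0.324449-0.120254i
d^3_{3,3}: single k=0 term ⇒ +0.150633;  D = +0.133364+0.070032i
Y_3^{m'}(θ=2.7428,φ=3.293) and Σ D·Y over m':
  (-0.0168+0.1011i)·(-0.0220+0.0107i)  (-0.2257+0.1438i)·(-0.1355+0.0423i)  (-0.4347-0.1209i)·(-0.4027+0.0614i)  (-0.2472-0.4975i)·(-0.4285+0.0000i)  (+0.1890-0.4770i)·(+0.4027+0.0614i)  (+0.3244-0.1203i)·(-0.1355-0.0423i)  (+0.1334+0.0700i)·(+0.0220+0.0107i)
Y_3^3(R⁻¹ n̂) = +0.370747+0.028796i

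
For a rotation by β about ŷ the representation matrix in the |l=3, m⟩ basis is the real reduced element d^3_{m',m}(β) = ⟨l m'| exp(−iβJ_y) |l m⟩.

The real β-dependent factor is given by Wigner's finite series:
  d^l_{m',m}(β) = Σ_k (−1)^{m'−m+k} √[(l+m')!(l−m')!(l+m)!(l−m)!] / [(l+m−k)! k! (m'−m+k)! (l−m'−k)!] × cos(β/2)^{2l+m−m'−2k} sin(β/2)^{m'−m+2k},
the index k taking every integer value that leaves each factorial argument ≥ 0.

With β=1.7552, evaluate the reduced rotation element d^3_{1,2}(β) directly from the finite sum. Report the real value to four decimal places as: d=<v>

d^3_{1,2}(β=1.7552) via Wigner's sum:
Half-angle: c=0.638999, s=0.769207. N=√(24·2·120·1)=75.894664
k: max(0,(2)−(1))=1 … min(3+(2),3−(1))=2
  k=1: (−1)^0·75.8947/(24)·0.6390^5·0.7692^1 = +0.259146
  k=2: (−1)^1·75.8947/(12)·0.6390^3·0.7692^3 = -0.751037
d^3_{1,2}(1.7552) = +0.259146 -0.751037 = -0.491891

d=-0.4919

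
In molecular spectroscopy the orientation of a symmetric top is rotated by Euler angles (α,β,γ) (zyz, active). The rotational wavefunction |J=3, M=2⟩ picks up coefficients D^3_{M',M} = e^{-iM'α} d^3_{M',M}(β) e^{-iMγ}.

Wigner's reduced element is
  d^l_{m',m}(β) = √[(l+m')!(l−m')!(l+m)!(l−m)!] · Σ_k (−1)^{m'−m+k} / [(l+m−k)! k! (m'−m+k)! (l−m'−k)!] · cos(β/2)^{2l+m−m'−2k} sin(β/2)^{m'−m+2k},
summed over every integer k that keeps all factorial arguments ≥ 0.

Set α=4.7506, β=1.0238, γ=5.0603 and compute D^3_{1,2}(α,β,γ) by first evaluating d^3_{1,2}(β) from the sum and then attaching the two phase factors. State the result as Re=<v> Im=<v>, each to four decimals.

Re=-0.1926 Im=-0.2135

First d^3_{1,2}(β=1.0238), then the phase factors e^{-i(1)α} and e^{-i(2)γ}:
c=cos(1.0238/2)=0.871815, s=sin(1.0238/2)=0.489835; N=√[24·2·120·1]=75.894664
k: max(0,(2)−(1))=1 … min(3+(2),3−(1))=2
  k=1: (−1)^0·75.8947/(24)·0.8718^5·0.4898^1 = +0.780139
  k=2: (−1)^1·75.8947/(12)·0.8718^3·0.4898^3 = -0.492552
d^3_{1,2}(1.0238) = +0.780139 -0.492552 = +0.287587
Phases: e^{-i·(1)·4.7506}=+0.038202+0.999270i, e^{-i·(2)·5.0603}=-0.767527+0.641017i ⇒ D=-0.192646-0.213528i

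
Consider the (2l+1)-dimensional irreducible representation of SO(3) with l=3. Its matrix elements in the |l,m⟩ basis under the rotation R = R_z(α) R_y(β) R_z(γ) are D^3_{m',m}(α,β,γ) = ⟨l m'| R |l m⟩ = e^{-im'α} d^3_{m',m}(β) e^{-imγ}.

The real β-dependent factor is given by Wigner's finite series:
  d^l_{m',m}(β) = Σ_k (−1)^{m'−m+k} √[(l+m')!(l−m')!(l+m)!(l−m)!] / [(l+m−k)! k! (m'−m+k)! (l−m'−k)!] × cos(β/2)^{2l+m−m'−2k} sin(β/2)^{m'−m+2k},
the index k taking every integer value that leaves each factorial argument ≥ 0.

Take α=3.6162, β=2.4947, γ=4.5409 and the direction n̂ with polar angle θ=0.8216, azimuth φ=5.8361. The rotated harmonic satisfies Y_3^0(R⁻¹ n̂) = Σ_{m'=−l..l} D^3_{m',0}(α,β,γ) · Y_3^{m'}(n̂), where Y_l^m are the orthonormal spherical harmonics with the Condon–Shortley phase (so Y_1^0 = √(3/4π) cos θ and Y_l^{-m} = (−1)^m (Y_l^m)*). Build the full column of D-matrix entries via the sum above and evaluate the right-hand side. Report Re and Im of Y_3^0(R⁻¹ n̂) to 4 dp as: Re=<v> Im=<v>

Need the full column D^3_{m',0} for m'=−3..3 at α=3.6162, β=2.4947, γ=4.5409.
cos(β/2)=0.317836, sin(β/2)=0.948146
d^3_{-3,0}: single k=3 term ⇒ +0.122391;  D = -0.017924-0.121072i
d^3_{-2,0}: k∈[2..3] ⇒ +0.050249 -0.447164 = -0.396916;  D = -0.231133-0.322676i
d^3_{-1,0}: k∈[1..3] ⇒ +0.010653 -0.284411 +0.843663 = +0.569905;  D = -0.506915-0.260441i
d^3_{0,0}: k∈[0..3] ⇒ +0.001031 -0.082567 +0.734766 -0.726525 = -0.073295;  D = -0.073295+0.000000i
d^3_{1,0}: k∈[0..2] ⇒ -0.010653 +0.284411 -0.843663 = -0.569905;  D = +0.506915-0.260441i
d^3_{2,0}: k∈[0..1] ⇒ +0.050249 -0.447164 = -0.396916;  D = -0.231133+0.322676i
d^3_{3,0}: single k=0 term ⇒ -0.122391;  D = +0.017924-0.121072i
Y_3^{m'}(θ=0.8216,φ=5.8361) and Σ D·Y over m':
  (-0.0179-0.1211i)·(+0.0373+0.1595i)  (-0.2311-0.3227i)·(+0.2337+0.2910i)  (-0.5069-0.2604i)·(+0.2815+0.1350i)  (-0.0733+0.0000i)·(-0.1730+0.0000i)  (+0.5069-0.2604i)·(-0.2815+0.1350i)  (-0.2311+0.3227i)·(+0.2337-0.2910i)  (+0.0179-0.1211i)·(-0.0373+0.1595i)
Y_3^0(R⁻¹ n̂) = -0.085352-0.000000i

Re=-0.0854 Im=0.0000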